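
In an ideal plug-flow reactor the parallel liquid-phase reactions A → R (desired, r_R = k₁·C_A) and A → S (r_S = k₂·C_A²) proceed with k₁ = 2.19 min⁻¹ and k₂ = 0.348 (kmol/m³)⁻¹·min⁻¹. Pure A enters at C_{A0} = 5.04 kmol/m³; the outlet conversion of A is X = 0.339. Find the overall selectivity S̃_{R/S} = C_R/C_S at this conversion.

1.51

C_A = C_{A0}(1−X) = 3.331 kmol/m³.
Along a PFR/batch, dC_R/dC_A = −r_R/(r_R+r_S) = −k₁/(k₁+k₂·C_A).
Integrating from C_{A0} to C_A: C_R = (2.19/0.348)·ln[(2.19+0.348·5.04)/(2.19+0.348·3.33)] = 6.293·ln(3.944/3.349) = 1.028 kmol/m³.
C_S = (C_{A0}−C_A)−C_R = 0.6802 kmol/m³; S̃_{R/S} = 1.028/0.6802 = 1.51.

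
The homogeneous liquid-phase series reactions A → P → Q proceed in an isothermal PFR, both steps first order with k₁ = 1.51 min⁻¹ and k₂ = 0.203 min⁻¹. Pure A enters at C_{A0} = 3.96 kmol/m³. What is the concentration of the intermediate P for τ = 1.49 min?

2.90 kmol/m³

For first-order series with pure A initially, C_P(τ) = k₁C_{A0}/(k₂−k₁)·(e^(−k₁τ) − e^(−k₂τ)).
e^(−k₁τ) = e^(−1.51×1.49) = e^(−2.250) = 0.1054; e^(−k₂τ) = e^(−0.3025) = 0.7390.
C_P = 1.51×3.96/(0.203−1.51) × (0.1054−0.7390) = (-4.575)×(-0.6336) = 2.899 kmol/m³.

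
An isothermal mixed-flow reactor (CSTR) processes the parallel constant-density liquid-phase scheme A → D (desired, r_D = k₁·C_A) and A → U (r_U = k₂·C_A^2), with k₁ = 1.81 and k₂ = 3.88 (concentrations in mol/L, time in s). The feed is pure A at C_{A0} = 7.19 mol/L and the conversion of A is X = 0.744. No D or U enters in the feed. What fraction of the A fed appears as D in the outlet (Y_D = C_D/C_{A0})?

Exit C_A = C_{A0}(1−X) = 7.19×0.256 = 1.841 mol/L.
In a CSTR the entire volume is at exit conditions, so r_D = 1.81×1.841 = 3.332 and r_U = 3.88×1.841^2 = 13.15.
Fraction of consumed A going to D: r_D/(r_D+r_U) = 0.2022.
C_D = 0.2022·C_{A0}·X = 0.2022×7.19×0.744 = 1.08 mol/L; Y_D = C_D/C_{A0} = 0.150.

0.150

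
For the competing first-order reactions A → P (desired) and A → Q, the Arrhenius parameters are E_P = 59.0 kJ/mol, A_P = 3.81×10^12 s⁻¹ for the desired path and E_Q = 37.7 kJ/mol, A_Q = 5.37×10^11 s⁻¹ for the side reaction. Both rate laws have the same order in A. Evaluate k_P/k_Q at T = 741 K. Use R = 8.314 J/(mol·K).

0.224

k_P/k_Q = (A_P/A_Q)·exp[−(E_P−E_Q)/(RT)] = (A_P/A_Q)·exp[(E_Q−E_P)/(RT)].
(E_Q−E_P)/(RT) = (37.7−59.0)×10³/(8.314×741) = -21300/6161 = -3.457.
k_P/k_Q = (3.81×10^12/5.37×10^11)·exp(-3.457) = 7.095 × 0.03151 = 0.224.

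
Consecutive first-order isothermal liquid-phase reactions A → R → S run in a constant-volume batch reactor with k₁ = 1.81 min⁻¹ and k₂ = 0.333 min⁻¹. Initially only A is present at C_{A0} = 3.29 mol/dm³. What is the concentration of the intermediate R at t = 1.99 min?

For first-order series with pure A initially, C_R(t) = k₁C_{A0}/(k₂−k₁)·(e^(−k₁t) − e^(−k₂t)).
e^(−k₁t) = e^(−1.81×1.99) = e^(−3.602) = 0.02727; e^(−k₂t) = e^(−0.6627) = 0.5155.
C_R = 1.81×3.29/(0.333−1.81) × (0.02727−0.5155) = (-4.032)×(-0.4882) = 1.968 mol/dm³.

1.97 mol/dm³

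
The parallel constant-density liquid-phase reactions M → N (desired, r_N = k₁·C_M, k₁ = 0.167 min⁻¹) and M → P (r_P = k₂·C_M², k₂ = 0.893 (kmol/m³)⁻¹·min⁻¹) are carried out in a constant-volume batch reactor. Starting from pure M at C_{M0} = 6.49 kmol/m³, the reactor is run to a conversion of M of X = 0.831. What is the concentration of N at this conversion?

0.308 kmol/m³

C_M = C_{M0}(1−X) = 1.097 kmol/m³.
Along a PFR/batch, dC_N/dC_M = −r_N/(r_N+r_P) = −k₁/(k₁+k₂·C_M).
Integrating from C_{M0} to C_M: C_N = (0.167/0.893)·ln[(0.167+0.893·6.49)/(0.167+0.893·1.10)] = 0.1870·ln(5.963/1.146) = 0.3083 kmol/m³.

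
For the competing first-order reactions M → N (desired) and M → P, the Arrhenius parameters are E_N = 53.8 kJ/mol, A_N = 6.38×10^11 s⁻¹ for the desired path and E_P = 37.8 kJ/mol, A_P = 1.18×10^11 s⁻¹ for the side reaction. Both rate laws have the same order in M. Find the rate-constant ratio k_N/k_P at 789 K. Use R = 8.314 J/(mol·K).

Since both paths have the same order in M, the concentration cancels and S_{N/P} = k_N/k_P = (A_N/A_P)·exp[(E_P−E_N)/(RT)].
(E_P−E_N)/(RT) = (37.8−53.8)×10³/(8.314×789) = -16000/6560 = -2.439.
k_N/k_P = (6.38×10^11/1.18×10^11)·exp(-2.439) = 5.407 × 0.08724 = 0.472.

0.472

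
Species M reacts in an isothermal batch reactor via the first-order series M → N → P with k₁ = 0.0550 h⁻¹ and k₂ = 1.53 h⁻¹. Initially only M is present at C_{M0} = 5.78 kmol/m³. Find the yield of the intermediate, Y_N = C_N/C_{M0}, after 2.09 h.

Solving the coupled first-order balances gives C_N(t) = [k₁/(k₂−k₁)]·C_{M0}·(e^(−k₁t) − e^(−k₂t)).
e^(−k₁t) = e^(−0.0550×2.09) = e^(−0.1149) = 0.8914; e^(−k₂t) = e^(−3.198) = 0.04086.
C_N = 0.0550×5.78/(1.53−0.0550) × (0.8914−0.04086) = 0.2155×0.8506 = 0.1833 kmol/m³.
Y_N = C_N/C_{M0} = 0.1833/5.78 = 0.0317.

0.0317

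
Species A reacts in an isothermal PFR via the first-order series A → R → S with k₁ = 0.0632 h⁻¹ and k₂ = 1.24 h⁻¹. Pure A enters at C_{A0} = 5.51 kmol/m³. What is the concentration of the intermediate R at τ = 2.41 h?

Solving the coupled first-order balances gives C_R(τ) = [k₁/(k₂−k₁)]·C_{A0}·(e^(−k₁τ) − e^(−k₂τ)).
e^(−k₁τ) = e^(−0.0632×2.41) = e^(−0.1523) = 0.8587; e^(−k₂τ) = e^(−2.988) = 0.05037.
C_R = 0.0632×5.51/(1.24−0.0632) × (0.8587−0.05037) = 0.2959×0.8084 = 0.2392 kmol/m³.

0.239 kmol/m³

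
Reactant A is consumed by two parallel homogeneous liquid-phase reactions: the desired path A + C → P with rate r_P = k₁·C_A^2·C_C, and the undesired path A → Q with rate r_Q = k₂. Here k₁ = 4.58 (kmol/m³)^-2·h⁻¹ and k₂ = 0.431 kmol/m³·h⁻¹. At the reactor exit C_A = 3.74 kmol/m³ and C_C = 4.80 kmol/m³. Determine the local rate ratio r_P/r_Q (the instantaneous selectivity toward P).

713

S_{P/Q} = r_P/r_Q = (k₁·C_A^2·C_C)/(k₂) = (k₁/k₂)·C_A^2·C_C.
= (4.58×3.740^2×4.800) / (0.431) = 307.5/0.4310 = 713.
Since the desired path is higher order in A, keeping C_A high (PFR or concentrated feed) favours P.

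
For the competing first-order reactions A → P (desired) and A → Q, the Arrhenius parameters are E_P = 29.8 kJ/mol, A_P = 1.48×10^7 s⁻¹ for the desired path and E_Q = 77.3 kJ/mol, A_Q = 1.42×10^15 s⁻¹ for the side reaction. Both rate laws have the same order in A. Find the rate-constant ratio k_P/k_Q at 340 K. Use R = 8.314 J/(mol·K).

0.207

With equal orders, S_{P/Q} = k_P/k_Q = (A_P/A_Q)·exp[(E_Q−E_P)/(RT)].
(E_Q−E_P)/(RT) = (77.3−29.8)×10³/(8.314×340) = 47500/2827 = 16.80.
k_P/k_Q = (1.48×10^7/1.42×10^15)·exp(16.80) = 1.042×10^-8 × 1.985×10^7 = 0.207.
Since E_P < E_Q, lowering the temperature improves selectivity toward P.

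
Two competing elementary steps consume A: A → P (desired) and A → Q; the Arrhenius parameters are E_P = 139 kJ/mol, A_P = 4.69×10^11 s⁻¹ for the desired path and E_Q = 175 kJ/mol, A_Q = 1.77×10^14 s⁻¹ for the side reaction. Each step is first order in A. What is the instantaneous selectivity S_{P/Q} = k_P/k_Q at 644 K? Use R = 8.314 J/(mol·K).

k_P/k_Q = (A_P/A_Q)·exp[−(E_P−E_Q)/(RT)] = (A_P/A_Q)·exp[(E_Q−E_P)/(RT)].
(E_Q−E_P)/(RT) = (175−139)×10³/(8.314×644) = 36000/5354 = 6.724.
k_P/k_Q = (4.69×10^11/1.77×10^14)·exp(6.724) = 0.002650 × 831.9 = 2.20.

2.20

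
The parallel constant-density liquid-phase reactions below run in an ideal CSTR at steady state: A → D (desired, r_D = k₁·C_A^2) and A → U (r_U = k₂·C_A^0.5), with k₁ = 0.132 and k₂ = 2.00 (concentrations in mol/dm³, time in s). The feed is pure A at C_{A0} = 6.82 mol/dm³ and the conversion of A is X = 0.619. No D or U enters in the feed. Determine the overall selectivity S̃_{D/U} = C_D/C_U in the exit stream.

0.276

Exit C_A = C_{A0}(1−X) = 6.82×0.381 = 2.598 mol/dm³.
Rates in a CSTR are evaluated at the outlet concentration: r_D = 0.132×2.598^2 = 0.8912, r_U = 2.00×2.598^0.5 = 3.224.
Overall selectivity = C_D/C_U = r_Dτ/(r_Uτ) = r_D/r_U = 0.276.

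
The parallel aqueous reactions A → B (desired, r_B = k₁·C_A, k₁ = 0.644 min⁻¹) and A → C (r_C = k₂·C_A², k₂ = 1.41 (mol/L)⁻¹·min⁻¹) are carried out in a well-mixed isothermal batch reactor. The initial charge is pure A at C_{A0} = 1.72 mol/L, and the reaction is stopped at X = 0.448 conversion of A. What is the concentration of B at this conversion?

0.200 mol/L

C_A = C_{A0}(1−X) = 0.9494 mol/L.
Along a PFR/batch, dC_B/dC_A = −r_B/(r_B+r_C) = −k₁/(k₁+k₂·C_A).
Integrating from C_{A0} to C_A: C_B = (0.644/1.41)·ln[(0.644+1.41·1.72)/(0.644+1.41·0.949)] = 0.4567·ln(3.069/1.983) = 0.1996 mol/L.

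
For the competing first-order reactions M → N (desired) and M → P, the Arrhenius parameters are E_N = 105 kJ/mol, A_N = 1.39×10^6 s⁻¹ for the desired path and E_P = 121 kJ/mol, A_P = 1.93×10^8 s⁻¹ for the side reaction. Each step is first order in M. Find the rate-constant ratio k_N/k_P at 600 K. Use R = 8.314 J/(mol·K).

0.178

Since both paths have the same order in M, the concentration cancels and S_{N/P} = k_N/k_P = (A_N/A_P)·exp[(E_P−E_N)/(RT)].
(E_P−E_N)/(RT) = (121−105)×10³/(8.314×600) = 16000/4988 = 3.207.
k_N/k_P = (1.39×10^6/1.93×10^8)·exp(3.207) = 0.007202 × 24.72 = 0.178.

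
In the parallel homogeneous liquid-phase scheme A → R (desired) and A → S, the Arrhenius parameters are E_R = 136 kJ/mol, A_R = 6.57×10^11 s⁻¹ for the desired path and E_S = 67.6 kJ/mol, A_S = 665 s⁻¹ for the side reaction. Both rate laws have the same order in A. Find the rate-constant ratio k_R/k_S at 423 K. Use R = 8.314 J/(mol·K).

k_R/k_S = (A_R/A_S)·exp[−(E_R−E_S)/(RT)] = (A_R/A_S)·exp[(E_S−E_R)/(RT)].
(E_S−E_R)/(RT) = (67.6−136)×10³/(8.314×423) = -68400/3517 = -19.45.
k_R/k_S = (6.57×10^11/665)·exp(-19.45) = 9.880×10^8 × 3.575×10^-9 = 3.53.
Since E_R > E_S, raising the temperature improves selectivity toward R.

3.53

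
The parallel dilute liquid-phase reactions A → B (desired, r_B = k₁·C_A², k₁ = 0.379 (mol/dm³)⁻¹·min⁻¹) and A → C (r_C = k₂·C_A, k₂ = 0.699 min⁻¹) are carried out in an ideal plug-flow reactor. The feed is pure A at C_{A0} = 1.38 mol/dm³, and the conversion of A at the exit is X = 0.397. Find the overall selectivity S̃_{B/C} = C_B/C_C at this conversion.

0.595

C_A = C_{A0}(1−X) = 0.8321 mol/dm³.
Along a PFR/batch, dC_C/dC_A = −r_C/(r_B+r_C) = −k₂/(k₂+k₁·C_A).
Integrating from C_{A0} to C_A: C_C = (0.699/0.379)·ln[(0.699+0.379·1.38)/(0.699+0.379·0.832)] = 1.844·ln(1.222/1.014) = 0.3435 mol/dm³.
Then C_B = (C_{A0}−C_A) − C_C = 0.5479 − 0.3435 = 0.2044 mol/dm³.
S̃_{B/C} = C_B/C_C = 0.2044/0.3435 = 0.595.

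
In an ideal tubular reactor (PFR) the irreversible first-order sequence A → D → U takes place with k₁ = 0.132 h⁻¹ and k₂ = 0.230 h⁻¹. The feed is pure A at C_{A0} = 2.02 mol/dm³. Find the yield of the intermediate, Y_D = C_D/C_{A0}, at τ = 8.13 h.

Solving the coupled first-order balances gives C_D(τ) = [k₁/(k₂−k₁)]·C_{A0}·(e^(−k₁τ) − e^(−k₂τ)).
e^(−k₁τ) = e^(−0.132×8.13) = e^(−1.073) = 0.3419; e^(−k₂τ) = e^(−1.870) = 0.1541.
C_D = 0.132×2.02/(0.230−0.132) × (0.3419−0.1541) = 2.721×0.1878 = 0.5109 mol/dm³.
Y_D = C_D/C_{A0} = 0.5109/2.02 = 0.253.

0.253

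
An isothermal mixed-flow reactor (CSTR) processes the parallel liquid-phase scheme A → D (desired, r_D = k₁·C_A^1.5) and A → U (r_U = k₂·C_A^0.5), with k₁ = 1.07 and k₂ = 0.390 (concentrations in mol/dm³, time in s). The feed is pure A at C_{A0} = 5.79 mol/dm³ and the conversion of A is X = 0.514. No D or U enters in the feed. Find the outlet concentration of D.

Exit C_A = C_{A0}(1−X) = 5.79×0.486 = 2.814 mol/dm³.
In a CSTR the entire volume is at exit conditions, so r_D = 1.07×2.814^1.5 = 5.051 and r_U = 0.390×2.814^0.5 = 0.6542.
Fraction of consumed A going to D: r_D/(r_D+r_U) = 0.8853.
C_D = 0.8853·C_{A0}·X = 0.8853×5.79×0.514 = 2.63 mol/dm³.

2.63 mol/dm³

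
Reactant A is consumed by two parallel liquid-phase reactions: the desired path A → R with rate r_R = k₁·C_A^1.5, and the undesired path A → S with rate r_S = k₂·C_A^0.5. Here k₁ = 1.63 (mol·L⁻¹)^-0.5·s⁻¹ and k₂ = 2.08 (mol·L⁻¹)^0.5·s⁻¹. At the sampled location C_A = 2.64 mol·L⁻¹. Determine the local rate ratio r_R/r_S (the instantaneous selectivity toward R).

2.07

S_{R/S} = r_R/r_S = (k₁·C_A^1.5)/(k₂·C_A^0.5) = (k₁/k₂)·C_A.
= (1.63×2.640^1.5) / (2.08×2.640^0.5) = 6.992/3.380 = 2.07.
Since the desired path is higher order in A, keeping C_A high (PFR or concentrated feed) favours R.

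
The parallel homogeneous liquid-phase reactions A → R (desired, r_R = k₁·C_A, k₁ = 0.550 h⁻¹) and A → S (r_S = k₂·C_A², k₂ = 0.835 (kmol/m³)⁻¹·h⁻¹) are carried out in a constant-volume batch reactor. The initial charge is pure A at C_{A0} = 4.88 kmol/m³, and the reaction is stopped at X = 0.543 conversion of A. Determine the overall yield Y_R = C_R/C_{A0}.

C_A = C_{A0}(1−X) = 2.230 kmol/m³.
Along a PFR/batch, dC_R/dC_A = −r_R/(r_R+r_S) = −k₁/(k₁+k₂·C_A).
Integrating from C_{A0} to C_A: C_R = (0.550/0.835)·ln[(0.550+0.835·4.88)/(0.550+0.835·2.23)] = 0.6587·ln(4.625/2.412) = 0.4287 kmol/m³.
Y_R = C_R/C_{A0} = 0.4287/4.88 = 0.0879.

0.0879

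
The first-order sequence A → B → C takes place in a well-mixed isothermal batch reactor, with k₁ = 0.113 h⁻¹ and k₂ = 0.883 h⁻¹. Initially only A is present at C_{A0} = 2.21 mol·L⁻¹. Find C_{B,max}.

For a first-order series the maximum intermediate yield is C_{B,max}/C_{A0} = (k₁/k₂)^[k₂/(k₂−k₁)].
= (0.113/0.883)^(0.883/(0.883−0.113)) = (0.1280)^(1.147) = 0.09464.
C_{B,max} = 0.09464×2.21 = 0.209 mol·L⁻¹.

0.209 mol·L⁻¹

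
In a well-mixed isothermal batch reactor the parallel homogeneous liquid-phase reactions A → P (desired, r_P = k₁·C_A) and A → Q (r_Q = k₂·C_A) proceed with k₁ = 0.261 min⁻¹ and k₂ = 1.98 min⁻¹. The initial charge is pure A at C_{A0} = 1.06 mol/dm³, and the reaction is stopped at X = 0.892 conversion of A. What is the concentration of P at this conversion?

0.110 mol/dm³

C_A = C_{A0}(1−X) = 0.1145 mol/dm³.
Both paths are first order in A, so the instantaneous fraction to P is constant: dC_P/d(−C_A) = k₁/(k₁+k₂) = 0.1165.
C_P = 0.1165·(C_{A0}−C_A) = 0.1165×0.9455 = 0.110 mol/dm³.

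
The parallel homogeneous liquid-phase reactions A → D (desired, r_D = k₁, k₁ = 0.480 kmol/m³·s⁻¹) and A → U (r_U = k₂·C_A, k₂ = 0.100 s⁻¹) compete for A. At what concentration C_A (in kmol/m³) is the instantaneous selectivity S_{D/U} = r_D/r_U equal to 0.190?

S_{D/U} = (k₁/k₂)·C_A⁻¹ ⇒ C_A = (S·k₂/k₁)^(-1).
= (0.190×0.100/0.480)^(-1) = (0.03958)^(-1) = 25.3 kmol/m³.

25.3 kmol/m³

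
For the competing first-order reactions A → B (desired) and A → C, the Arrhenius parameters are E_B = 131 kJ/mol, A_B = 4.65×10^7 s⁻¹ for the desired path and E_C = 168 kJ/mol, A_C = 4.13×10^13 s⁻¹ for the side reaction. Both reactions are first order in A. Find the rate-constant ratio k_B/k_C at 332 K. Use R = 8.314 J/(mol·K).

0.747

Since both paths have the same order in A, the concentration cancels and S_{B/C} = k_B/k_C = (A_B/A_C)·exp[(E_C−E_B)/(RT)].
(E_C−E_B)/(RT) = (168−131)×10³/(8.314×332) = 37000/2760 = 13.40.
k_B/k_C = (4.65×10^7/4.13×10^13)·exp(13.40) = 1.126×10^-6 × 6.630×10^5 = 0.747.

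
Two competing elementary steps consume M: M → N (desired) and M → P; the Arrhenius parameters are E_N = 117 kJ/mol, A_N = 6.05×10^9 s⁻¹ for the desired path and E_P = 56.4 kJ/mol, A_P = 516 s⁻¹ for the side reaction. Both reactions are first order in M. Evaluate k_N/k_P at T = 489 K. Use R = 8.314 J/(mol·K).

3.94

k_N/k_P = (A_N/A_P)·exp[−(E_N−E_P)/(RT)] = (A_N/A_P)·exp[(E_P−E_N)/(RT)].
(E_P−E_N)/(RT) = (56.4−117)×10³/(8.314×489) = -60600/4066 = -14.91.
k_N/k_P = (6.05×10^9/516)·exp(-14.91) = 1.172×10^7 × 3.361×10^-7 = 3.94.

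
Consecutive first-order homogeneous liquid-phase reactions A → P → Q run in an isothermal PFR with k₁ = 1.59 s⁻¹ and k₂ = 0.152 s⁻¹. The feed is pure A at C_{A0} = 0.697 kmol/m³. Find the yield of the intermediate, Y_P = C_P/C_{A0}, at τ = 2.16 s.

0.761

Solving the coupled first-order balances gives C_P(τ) = [k₁/(k₂−k₁)]·C_{A0}·(e^(−k₁τ) − e^(−k₂τ)).
e^(−k₁τ) = e^(−1.59×2.16) = e^(−3.434) = 0.03224; e^(−k₂τ) = e^(−0.3283) = 0.7201.
C_P = 1.59×0.697/(0.152−1.59) × (0.03224−0.7201) = (-0.7707)×(-0.6879) = 0.5301 kmol/m³.
Y_P = C_P/C_{A0} = 0.5301/0.697 = 0.761.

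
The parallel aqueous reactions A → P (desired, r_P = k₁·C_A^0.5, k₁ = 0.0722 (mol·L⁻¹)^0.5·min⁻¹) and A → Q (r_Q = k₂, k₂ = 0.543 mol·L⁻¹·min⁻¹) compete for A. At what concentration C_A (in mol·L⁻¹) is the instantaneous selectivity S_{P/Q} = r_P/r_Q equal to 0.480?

13.0 mol·L⁻¹

S_{P/Q} = (k₁/k₂)·C_A^0.5 ⇒ C_A = (S·k₂/k₁)^(2).
= (0.480×0.543/0.0722)^(2) = (3.610)^(2) = 13.0 mol·L⁻¹.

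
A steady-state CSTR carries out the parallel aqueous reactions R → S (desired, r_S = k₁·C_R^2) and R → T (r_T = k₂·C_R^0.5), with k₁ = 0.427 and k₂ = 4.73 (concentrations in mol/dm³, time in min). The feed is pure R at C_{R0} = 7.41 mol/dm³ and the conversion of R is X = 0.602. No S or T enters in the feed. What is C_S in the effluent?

Exit C_R = C_{R0}(1−X) = 7.41×0.398 = 2.949 mol/dm³.
A CSTR operates uniformly at the exit composition, giving r_S = 3.714 and r_T = 8.123 (each k·C_R^n at C_R = 2.949).
Fraction of consumed R going to S: r_S/(r_S+r_T) = 0.3138.
C_S = 0.3138·C_{R0}·X = 0.3138×7.41×0.602 = 1.40 mol/dm³.

1.40 mol/dm³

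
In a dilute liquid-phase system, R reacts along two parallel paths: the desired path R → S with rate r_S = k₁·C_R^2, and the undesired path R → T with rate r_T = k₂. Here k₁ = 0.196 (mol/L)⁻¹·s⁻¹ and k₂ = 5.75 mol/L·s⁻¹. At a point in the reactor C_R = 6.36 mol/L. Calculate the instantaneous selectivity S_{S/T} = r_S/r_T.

1.38

S_{S/T} = r_S/r_T = (k₁·C_R^2)/(k₂) = (k₁/k₂)·C_R^2.
= (0.196×6.360^2) / (5.75) = 7.928/5.750 = 1.38.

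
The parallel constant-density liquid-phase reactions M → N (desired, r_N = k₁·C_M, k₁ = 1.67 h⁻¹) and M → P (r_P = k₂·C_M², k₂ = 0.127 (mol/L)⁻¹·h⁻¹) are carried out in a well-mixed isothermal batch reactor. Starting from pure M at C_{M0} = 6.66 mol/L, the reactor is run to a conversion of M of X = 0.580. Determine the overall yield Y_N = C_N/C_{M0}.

C_M = C_{M0}(1−X) = 2.797 mol/L.
Along a PFR/batch, dC_N/dC_M = −r_N/(r_N+r_P) = −k₁/(k₁+k₂·C_M).
Integrating from C_{M0} to C_M: C_N = (1.67/0.127)·ln[(1.67+0.127·6.66)/(1.67+0.127·2.80)] = 13.15·ln(2.516/2.025) = 2.852 mol/L.
Y_N = C_N/C_{M0} = 2.852/6.66 = 0.428.

0.428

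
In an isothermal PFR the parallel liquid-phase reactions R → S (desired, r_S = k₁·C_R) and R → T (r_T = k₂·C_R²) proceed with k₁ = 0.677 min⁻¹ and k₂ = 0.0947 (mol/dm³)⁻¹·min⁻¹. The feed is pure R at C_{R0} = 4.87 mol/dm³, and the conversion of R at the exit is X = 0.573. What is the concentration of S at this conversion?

1.89 mol/dm³

C_R = C_{R0}(1−X) = 2.079 mol/dm³.
Along a PFR/batch, dC_S/dC_R = −r_S/(r_S+r_T) = −k₁/(k₁+k₂·C_R).
Integrating from C_{R0} to C_R: C_S = (0.677/0.0947)·ln[(0.677+0.0947·4.87)/(0.677+0.0947·2.08)] = 7.149·ln(1.138/0.8739) = 1.889 mol/dm³.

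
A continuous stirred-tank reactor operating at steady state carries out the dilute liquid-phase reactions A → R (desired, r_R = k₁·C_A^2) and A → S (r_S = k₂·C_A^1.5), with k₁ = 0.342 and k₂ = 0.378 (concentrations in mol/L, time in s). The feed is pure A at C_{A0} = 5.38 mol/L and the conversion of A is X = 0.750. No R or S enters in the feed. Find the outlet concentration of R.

2.07 mol/L

Exit C_A = C_{A0}(1−X) = 5.38×0.250 = 1.345 mol/L.
In a CSTR the entire volume is at exit conditions, so r_R = 0.342×1.345^2 = 0.6187 and r_S = 0.378×1.345^1.5 = 0.5896.
Fraction of consumed A going to R: r_R/(r_R+r_S) = 0.5120.
C_R = 0.5120·C_{A0}·X = 0.5120×5.38×0.750 = 2.07 mol/L.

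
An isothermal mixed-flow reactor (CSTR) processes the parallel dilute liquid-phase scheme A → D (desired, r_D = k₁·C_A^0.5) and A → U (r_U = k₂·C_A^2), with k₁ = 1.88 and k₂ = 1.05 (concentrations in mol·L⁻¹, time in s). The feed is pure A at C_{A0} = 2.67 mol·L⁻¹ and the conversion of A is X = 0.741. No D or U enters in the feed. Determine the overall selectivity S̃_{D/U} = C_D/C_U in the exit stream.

3.11

Exit C_A = C_{A0}(1−X) = 2.67×0.259 = 0.6915 mol·L⁻¹.
Rates in a CSTR are evaluated at the outlet concentration: r_D = 1.88×0.6915^0.5 = 1.563, r_U = 1.05×0.6915^2 = 0.5021.
Overall selectivity = C_D/C_U = r_Dτ/(r_Uτ) = r_D/r_U = 3.11.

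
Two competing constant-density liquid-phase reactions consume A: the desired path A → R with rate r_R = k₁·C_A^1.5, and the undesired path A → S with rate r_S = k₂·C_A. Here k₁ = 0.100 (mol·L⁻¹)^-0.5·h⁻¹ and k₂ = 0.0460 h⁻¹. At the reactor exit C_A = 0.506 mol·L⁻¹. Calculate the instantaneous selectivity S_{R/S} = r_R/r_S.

1.55

S_{R/S} = r_R/r_S = (k₁·C_A^1.5)/(k₂·C_A) = (k₁/k₂)·C_A^0.5.
= (0.100×0.5060^1.5) / (0.0460×0.5060) = 0.03599/0.02328 = 1.55.
Since the desired path is higher order in A, keeping C_A high (PFR or concentrated feed) favours R.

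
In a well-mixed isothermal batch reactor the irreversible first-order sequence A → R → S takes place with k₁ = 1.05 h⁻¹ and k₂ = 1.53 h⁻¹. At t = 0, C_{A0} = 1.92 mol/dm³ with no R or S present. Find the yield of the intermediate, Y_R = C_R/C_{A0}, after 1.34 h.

0.254

Solving the coupled first-order balances gives C_R(t) = [k₁/(k₂−k₁)]·C_{A0}·(e^(−k₁t) − e^(−k₂t)).
e^(−k₁t) = e^(−1.05×1.34) = e^(−1.407) = 0.2449; e^(−k₂t) = e^(−2.050) = 0.1287.
C_R = 1.05×1.92/(1.53−1.05) × (0.2449−0.1287) = 4.200×0.1162 = 0.4879 mol/dm³.
Y_R = C_R/C_{A0} = 0.4879/1.92 = 0.254.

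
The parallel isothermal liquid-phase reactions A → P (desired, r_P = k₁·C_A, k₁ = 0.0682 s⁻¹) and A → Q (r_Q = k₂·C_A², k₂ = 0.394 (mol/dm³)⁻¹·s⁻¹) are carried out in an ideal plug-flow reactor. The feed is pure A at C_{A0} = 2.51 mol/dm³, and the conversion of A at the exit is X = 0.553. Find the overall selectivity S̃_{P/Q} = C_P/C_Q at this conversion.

C_A = C_{A0}(1−X) = 1.122 mol/dm³.
Along a PFR/batch, dC_P/dC_A = −r_P/(r_P+r_Q) = −k₁/(k₁+k₂·C_A).
Integrating from C_{A0} to C_A: C_P = (0.0682/0.394)·ln[(0.0682+0.394·2.51)/(0.0682+0.394·1.12)] = 0.1731·ln(1.057/0.5103) = 0.1261 mol/dm³.
C_Q = (C_{A0}−C_A)−C_P = 1.262 mol/dm³; S̃_{P/Q} = 0.1261/1.262 = 0.0999.

0.0999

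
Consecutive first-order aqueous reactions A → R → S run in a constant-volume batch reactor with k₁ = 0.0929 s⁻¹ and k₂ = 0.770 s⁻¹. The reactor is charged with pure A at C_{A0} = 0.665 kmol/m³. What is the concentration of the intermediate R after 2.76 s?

0.0597 kmol/m³

The intermediate concentration in a first-order A→B→C sequence is C_R = k₁C_{A0}(e^(−k₁t) − e^(−k₂t))/(k₂−k₁).
e^(−k₁t) = e^(−0.0929×2.76) = e^(−0.2564) = 0.7738; e^(−k₂t) = e^(−2.125) = 0.1194.
C_R = 0.0929×0.665/(0.770−0.0929) × (0.7738−0.1194) = 0.09124×0.6544 = 0.05971 kmol/m³.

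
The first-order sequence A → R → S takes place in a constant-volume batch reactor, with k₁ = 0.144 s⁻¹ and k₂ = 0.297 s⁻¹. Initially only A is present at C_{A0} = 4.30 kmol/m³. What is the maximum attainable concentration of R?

At the optimum, C_{R,max}/C_{A0} = (k₁/k₂)^[k₂/(k₂−k₁)].
= (0.144/0.297)^(0.297/(0.297−0.144)) = (0.4848)^(1.941) = 0.2453.
C_{R,max} = 0.2453×4.30 = 1.05 kmol/m³.

1.05 kmol/m³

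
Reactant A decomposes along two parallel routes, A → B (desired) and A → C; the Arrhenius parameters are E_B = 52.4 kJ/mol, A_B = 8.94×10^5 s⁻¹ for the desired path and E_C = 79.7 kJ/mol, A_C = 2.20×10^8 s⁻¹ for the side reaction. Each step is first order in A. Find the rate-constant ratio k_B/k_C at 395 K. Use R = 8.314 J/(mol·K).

16.6

k_B/k_C = (A_B/A_C)·exp[−(E_B−E_C)/(RT)] = (A_B/A_C)·exp[(E_C−E_B)/(RT)].
(E_C−E_B)/(RT) = (79.7−52.4)×10³/(8.314×395) = 27300/3284 = 8.313.
k_B/k_C = (8.94×10^5/2.20×10^8)·exp(8.313) = 0.004064 × 4076 = 16.6.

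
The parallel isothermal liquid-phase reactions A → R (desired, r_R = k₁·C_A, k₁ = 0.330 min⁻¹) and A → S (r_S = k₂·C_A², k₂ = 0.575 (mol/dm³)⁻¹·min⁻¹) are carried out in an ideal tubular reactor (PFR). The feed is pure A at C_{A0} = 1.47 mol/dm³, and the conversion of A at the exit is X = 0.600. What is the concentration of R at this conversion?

0.324 mol/dm³

C_A = C_{A0}(1−X) = 0.5880 mol/dm³.
Along a PFR/batch, dC_R/dC_A = −r_R/(r_R+r_S) = −k₁/(k₁+k₂·C_A).
Integrating from C_{A0} to C_A: C_R = (0.330/0.575)·ln[(0.330+0.575·1.47)/(0.330+0.575·0.588)] = 0.5739·ln(1.175/0.6681) = 0.3241 mol/dm³.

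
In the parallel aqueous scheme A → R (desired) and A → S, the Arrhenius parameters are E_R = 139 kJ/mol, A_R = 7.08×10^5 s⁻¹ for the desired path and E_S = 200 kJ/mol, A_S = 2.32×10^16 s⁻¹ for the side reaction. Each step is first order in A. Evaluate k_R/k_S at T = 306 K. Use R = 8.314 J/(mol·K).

k_R/k_S = (A_R/A_S)·exp[−(E_R−E_S)/(RT)] = (A_R/A_S)·exp[(E_S−E_R)/(RT)].
(E_S−E_R)/(RT) = (200−139)×10³/(8.314×306) = 61000/2544 = 23.98.
k_R/k_S = (7.08×10^5/2.32×10^16)·exp(23.98) = 3.052×10^-11 × 2.589×10^10 = 0.790.

0.790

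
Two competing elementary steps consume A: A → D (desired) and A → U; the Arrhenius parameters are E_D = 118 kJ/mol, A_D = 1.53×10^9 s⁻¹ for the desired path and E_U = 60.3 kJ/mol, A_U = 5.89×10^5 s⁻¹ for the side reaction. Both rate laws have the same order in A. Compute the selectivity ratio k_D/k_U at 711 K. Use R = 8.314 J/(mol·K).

0.150

k_D/k_U = (A_D/A_U)·exp[−(E_D−E_U)/(RT)] = (A_D/A_U)·exp[(E_U−E_D)/(RT)].
(E_U−E_D)/(RT) = (60.3−118)×10³/(8.314×711) = -57700/5911 = -9.761.
k_D/k_U = (1.53×10^9/5.89×10^5)·exp(-9.761) = 2598 × 5.765×10^-5 = 0.150.
Since E_D > E_U, raising the temperature improves selectivity toward D.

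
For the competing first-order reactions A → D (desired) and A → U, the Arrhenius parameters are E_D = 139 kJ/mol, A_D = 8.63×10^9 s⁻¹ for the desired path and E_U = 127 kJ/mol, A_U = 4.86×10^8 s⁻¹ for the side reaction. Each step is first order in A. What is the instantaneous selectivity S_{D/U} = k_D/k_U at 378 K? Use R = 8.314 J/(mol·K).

0.390

With equal orders, S_{D/U} = k_D/k_U = (A_D/A_U)·exp[(E_U−E_D)/(RT)].
(E_U−E_D)/(RT) = (127−139)×10³/(8.314×378) = -12000/3143 = -3.818.
k_D/k_U = (8.63×10^9/4.86×10^8)·exp(-3.818) = 17.76 × 0.02196 = 0.390.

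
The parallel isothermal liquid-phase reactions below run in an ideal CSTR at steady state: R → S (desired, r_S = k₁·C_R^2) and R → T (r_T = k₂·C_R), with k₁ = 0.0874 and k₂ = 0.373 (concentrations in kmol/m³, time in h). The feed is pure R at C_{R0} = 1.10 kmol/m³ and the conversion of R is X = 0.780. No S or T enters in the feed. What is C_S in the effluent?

0.0460 kmol/m³

Exit C_R = C_{R0}(1−X) = 1.10×0.220 = 0.2420 kmol/m³.
A CSTR operates uniformly at the exit composition, giving r_S = 0.005118 and r_T = 0.09027 (each k·C_R^n at C_R = 0.2420).
Fraction of consumed R going to S: r_S/(r_S+r_T) = 0.05366.
C_S = 0.05366·C_{R0}·X = 0.05366×1.10×0.780 = 0.0460 kmol/m³.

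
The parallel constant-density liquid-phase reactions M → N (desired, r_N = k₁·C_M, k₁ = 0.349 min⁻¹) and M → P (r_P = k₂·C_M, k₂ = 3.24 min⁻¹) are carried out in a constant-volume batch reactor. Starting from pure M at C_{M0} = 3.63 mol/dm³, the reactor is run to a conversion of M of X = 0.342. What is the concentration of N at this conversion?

0.121 mol/dm³

C_M = C_{M0}(1−X) = 2.389 mol/dm³.
Both paths are first order in M, so the instantaneous fraction to N is constant: dC_N/d(−C_M) = k₁/(k₁+k₂) = 0.09724.
C_N = 0.09724·(C_{M0}−C_M) = 0.09724×1.241 = 0.121 mol/dm³.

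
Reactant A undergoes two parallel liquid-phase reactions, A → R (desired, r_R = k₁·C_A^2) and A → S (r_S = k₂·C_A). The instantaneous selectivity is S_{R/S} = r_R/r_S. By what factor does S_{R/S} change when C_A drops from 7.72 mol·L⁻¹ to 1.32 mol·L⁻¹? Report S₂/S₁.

0.171

S_{R/S} = (k₁/k₂)·C_A, so S₂/S₁ = (C_{A,2}/C_{A,1}).
= 1.32/7.72 = 0.171.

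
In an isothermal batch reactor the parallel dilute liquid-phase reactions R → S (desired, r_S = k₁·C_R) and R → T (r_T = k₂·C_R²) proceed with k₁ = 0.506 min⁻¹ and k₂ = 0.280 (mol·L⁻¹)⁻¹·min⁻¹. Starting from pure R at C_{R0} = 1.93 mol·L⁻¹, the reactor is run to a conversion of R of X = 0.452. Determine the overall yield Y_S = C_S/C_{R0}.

C_R = C_{R0}(1−X) = 1.058 mol·L⁻¹.
Along a PFR/batch, dC_S/dC_R = −r_S/(r_S+r_T) = −k₁/(k₁+k₂·C_R).
Integrating from C_{R0} to C_R: C_S = (0.506/0.280)·ln[(0.506+0.280·1.93)/(0.506+0.280·1.06)] = 1.807·ln(1.046/0.8021) = 0.4804 mol·L⁻¹.
Y_S = C_S/C_{R0} = 0.4804/1.93 = 0.249.

0.249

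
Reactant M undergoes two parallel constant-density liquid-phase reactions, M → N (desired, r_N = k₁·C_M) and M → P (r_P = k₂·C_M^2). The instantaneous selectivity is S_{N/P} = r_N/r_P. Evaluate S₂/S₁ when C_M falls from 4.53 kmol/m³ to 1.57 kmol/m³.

S_{N/P} = (k₁/k₂)·C_M⁻¹, so S₂/S₁ = (C_{M,2}/C_{M,1})⁻¹.
= 4.53/1.57 = 2.89.

2.89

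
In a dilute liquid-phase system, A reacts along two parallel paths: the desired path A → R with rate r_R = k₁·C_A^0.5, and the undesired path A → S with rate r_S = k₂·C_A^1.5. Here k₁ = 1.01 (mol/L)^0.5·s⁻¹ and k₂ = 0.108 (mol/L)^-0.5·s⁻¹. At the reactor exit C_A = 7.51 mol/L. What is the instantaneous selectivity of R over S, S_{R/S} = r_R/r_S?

1.25

S_{R/S} = r_R/r_S = (k₁·C_A^0.5)/(k₂·C_A^1.5) = (k₁/k₂)·C_A⁻¹.
= (1.01×7.510^0.5) / (0.108×7.510^1.5) = 2.768/2.223 = 1.25.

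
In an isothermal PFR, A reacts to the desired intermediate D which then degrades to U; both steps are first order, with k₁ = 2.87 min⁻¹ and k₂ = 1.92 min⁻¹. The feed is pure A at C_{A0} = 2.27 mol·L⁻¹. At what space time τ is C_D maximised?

For first-order series the maximum of C_D occurs at τ_opt = ln(k₂/k₁)/(k₂−k₁).
= ln(1.92/2.87)/(1.92−2.87) = ln(0.6690)/-0.9500 = -0.4020/-0.9500 = 0.423 min.

0.423 min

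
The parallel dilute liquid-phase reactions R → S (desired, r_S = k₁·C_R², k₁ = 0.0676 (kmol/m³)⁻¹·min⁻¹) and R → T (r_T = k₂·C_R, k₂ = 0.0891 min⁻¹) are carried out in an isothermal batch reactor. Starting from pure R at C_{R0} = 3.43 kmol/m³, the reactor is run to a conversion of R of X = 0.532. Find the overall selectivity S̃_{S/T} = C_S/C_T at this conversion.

1.85

C_R = C_{R0}(1−X) = 1.605 kmol/m³.
Along a PFR/batch, dC_T/dC_R = −r_T/(r_S+r_T) = −k₂/(k₂+k₁·C_R).
Integrating from C_{R0} to C_R: C_T = (0.0891/0.0676)·ln[(0.0891+0.0676·3.43)/(0.0891+0.0676·1.61)] = 1.318·ln(0.3210/0.1976) = 0.6393 kmol/m³.
Then C_S = (C_{R0}−C_R) − C_T = 1.825 − 0.6393 = 1.185 kmol/m³.
S̃_{S/T} = C_S/C_T = 1.185/0.6393 = 1.85.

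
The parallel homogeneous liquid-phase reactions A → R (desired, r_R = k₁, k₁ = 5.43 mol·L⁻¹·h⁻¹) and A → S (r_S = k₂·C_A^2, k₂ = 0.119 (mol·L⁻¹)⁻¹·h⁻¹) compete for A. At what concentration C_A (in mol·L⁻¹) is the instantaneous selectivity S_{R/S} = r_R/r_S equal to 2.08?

4.68 mol·L⁻¹

S_{R/S} = (k₁/k₂)·C_A^-2 ⇒ C_A = (S·k₂/k₁)^(-0.5).
= (2.08×0.119/5.43)^(-0.5) = (0.04558)^(-0.5) = 4.68 mol·L⁻¹.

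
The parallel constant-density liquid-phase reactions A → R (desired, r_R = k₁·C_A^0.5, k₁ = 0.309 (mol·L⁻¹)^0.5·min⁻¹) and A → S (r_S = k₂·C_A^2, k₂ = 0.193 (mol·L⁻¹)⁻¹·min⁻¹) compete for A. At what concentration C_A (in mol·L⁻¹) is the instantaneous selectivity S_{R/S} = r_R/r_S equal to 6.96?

0.375 mol·L⁻¹

S_{R/S} = (k₁/k₂)·C_A^-1.5 ⇒ C_A = (S·k₂/k₁)^(1/(-1.5)).
= (6.96×0.193/0.309)^(-0.6667) = (4.347)^(-0.6667) = 0.375 mol·L⁻¹.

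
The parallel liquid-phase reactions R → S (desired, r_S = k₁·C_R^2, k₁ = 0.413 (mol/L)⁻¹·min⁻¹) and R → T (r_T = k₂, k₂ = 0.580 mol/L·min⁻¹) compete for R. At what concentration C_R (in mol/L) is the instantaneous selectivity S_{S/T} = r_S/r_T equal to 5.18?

2.70 mol/L

S_{S/T} = (k₁/k₂)·C_R^2 ⇒ C_R = (S·k₂/k₁)^(0.5).
= (5.18×0.580/0.413)^(0.5) = (7.275)^(0.5) = 2.70 mol/L.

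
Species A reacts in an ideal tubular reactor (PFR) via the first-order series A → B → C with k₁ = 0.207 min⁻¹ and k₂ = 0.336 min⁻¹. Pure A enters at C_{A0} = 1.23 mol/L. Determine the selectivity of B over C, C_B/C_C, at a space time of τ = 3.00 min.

1.49

Solving the coupled first-order balances gives C_B(τ) = [k₁/(k₂−k₁)]·C_{A0}·(e^(−k₁τ) − e^(−k₂τ)).
e^(−k₁τ) = e^(−0.207×3.00) = e^(−0.6210) = 0.5374; e^(−k₂τ) = e^(−1.008) = 0.3649.
C_B = 0.207×1.23/(0.336−0.207) × (0.5374−0.3649) = 1.974×0.1725 = 0.3404 mol/L.
C_A = C_{A0}e^(−k₁τ) = 0.6610 mol/L, so C_C = C_{A0}−C_A−C_B = 0.2286 mol/L; C_B/C_C = 1.49.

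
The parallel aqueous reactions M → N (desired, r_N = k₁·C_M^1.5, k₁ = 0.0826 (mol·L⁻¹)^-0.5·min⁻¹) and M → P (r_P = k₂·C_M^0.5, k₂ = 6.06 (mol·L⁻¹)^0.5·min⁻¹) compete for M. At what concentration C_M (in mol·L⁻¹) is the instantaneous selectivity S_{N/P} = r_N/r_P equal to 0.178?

S_{N/P} = (k₁/k₂)·C_M ⇒ C_M = S·k₂/k₁.
= 0.178×6.06/0.0826 = 13.1 mol·L⁻¹.

13.1 mol·L⁻¹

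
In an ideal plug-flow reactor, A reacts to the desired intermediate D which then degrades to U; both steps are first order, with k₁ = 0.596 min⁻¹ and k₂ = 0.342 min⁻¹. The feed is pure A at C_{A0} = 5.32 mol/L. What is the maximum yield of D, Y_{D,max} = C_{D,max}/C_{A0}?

0.473

At the optimum, C_{D,max}/C_{A0} = (k₁/k₂)^[k₂/(k₂−k₁)].
= (0.596/0.342)^(0.342/(0.342−0.596)) = (1.743)^(-1.346) = 0.4734.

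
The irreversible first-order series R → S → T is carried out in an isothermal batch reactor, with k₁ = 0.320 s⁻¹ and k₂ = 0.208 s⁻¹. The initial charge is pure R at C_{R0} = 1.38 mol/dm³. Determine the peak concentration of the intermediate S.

At the optimum, C_{S,max}/C_{R0} = (k₁/k₂)^[k₂/(k₂−k₁)].
= (0.320/0.208)^(0.208/(0.208−0.320)) = (1.538)^(-1.857) = 0.4493.
C_{S,max} = 0.4493×1.38 = 0.620 mol/dm³.

0.620 mol/dm³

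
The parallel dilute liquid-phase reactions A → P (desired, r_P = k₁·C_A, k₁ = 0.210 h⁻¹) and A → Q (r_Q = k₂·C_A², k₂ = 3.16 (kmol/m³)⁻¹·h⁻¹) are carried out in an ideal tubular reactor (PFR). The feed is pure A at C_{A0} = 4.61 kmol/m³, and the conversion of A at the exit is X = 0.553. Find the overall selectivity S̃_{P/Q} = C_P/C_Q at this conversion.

0.0210

C_A = C_{A0}(1−X) = 2.061 kmol/m³.
Along a PFR/batch, dC_P/dC_A = −r_P/(r_P+r_Q) = −k₁/(k₁+k₂·C_A).
Integrating from C_{A0} to C_A: C_P = (0.210/3.16)·ln[(0.210+3.16·4.61)/(0.210+3.16·2.06)] = 0.06646·ln(14.78/6.722) = 0.05235 kmol/m³.
C_Q = (C_{A0}−C_A)−C_P = 2.497 kmol/m³; S̃_{P/Q} = 0.05235/2.497 = 0.0210.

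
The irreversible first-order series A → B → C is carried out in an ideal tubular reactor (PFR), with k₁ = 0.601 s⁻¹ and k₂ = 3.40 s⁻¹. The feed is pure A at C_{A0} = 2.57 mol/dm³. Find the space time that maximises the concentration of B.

For first-order series the maximum of C_B occurs at τ_opt = ln(k₂/k₁)/(k₂−k₁).
= ln(3.40/0.601)/(3.40−0.601) = ln(5.657)/2.799 = 1.733/2.799 = 0.619 s.

0.619 s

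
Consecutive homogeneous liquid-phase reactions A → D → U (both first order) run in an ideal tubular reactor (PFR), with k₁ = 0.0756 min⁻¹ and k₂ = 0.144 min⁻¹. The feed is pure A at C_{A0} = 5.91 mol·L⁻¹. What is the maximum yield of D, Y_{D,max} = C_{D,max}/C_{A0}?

0.258

Evaluating C_D at τ_opt = ln(k₂/k₁)/(k₂−k₁) gives C_{D,max}/C_{A0} = (k₁/k₂)^[k₂/(k₂−k₁)].
= (0.0756/0.144)^(0.144/(0.144−0.0756)) = (0.5250)^(2.105) = 0.2576.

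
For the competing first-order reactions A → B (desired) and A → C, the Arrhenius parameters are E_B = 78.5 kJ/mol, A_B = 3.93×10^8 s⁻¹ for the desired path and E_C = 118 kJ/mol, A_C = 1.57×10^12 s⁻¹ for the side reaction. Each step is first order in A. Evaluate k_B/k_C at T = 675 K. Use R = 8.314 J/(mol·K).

0.285

With equal orders, S_{B/C} = k_B/k_C = (A_B/A_C)·exp[(E_C−E_B)/(RT)].
(E_C−E_B)/(RT) = (118−78.5)×10³/(8.314×675) = 39500/5612 = 7.039.
k_B/k_C = (3.93×10^8/1.57×10^12)·exp(7.039) = 2.503×10^-4 × 1140 = 0.285.
Since E_B < E_C, lowering the temperature improves selectivity toward B.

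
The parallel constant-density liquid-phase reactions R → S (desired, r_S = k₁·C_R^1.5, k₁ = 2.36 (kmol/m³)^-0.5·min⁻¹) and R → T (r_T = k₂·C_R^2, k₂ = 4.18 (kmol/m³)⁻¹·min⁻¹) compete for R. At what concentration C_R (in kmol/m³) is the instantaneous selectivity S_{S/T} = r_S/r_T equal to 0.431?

1.72 kmol/m³

S_{S/T} = (k₁/k₂)·C_R^-0.5 ⇒ C_R = (S·k₂/k₁)^(-2).
= (0.431×4.18/2.36)^(-2) = (0.7634)^(-2) = 1.72 kmol/m³.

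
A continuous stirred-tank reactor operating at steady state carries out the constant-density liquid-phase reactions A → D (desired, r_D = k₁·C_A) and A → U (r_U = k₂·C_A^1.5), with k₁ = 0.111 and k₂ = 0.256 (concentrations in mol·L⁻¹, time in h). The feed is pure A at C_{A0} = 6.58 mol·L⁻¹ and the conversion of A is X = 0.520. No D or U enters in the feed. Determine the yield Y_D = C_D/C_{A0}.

Exit C_A = C_{A0}(1−X) = 6.58×0.480 = 3.158 mol·L⁻¹.
Rates in a CSTR are evaluated at the outlet concentration: r_D = 0.111×3.158 = 0.3506, r_U = 0.256×3.158^1.5 = 1.437.
Fraction of consumed A going to D: r_D/(r_D+r_U) = 0.1961.
C_D = 0.1961·C_{A0}·X = 0.1961×6.58×0.520 = 0.671 mol·L⁻¹; Y_D = C_D/C_{A0} = 0.102.

0.102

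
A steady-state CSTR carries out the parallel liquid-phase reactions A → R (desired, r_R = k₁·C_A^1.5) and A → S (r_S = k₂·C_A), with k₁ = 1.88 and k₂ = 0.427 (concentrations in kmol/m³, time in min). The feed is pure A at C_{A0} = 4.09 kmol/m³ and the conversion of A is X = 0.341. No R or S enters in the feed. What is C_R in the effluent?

1.23 kmol/m³

Exit C_A = C_{A0}(1−X) = 4.09×0.659 = 2.695 kmol/m³.
A CSTR operates uniformly at the exit composition, giving r_R = 8.319 and r_S = 1.151 (each k·C_A^n at C_A = 2.695).
Fraction of consumed A going to R: r_R/(r_R+r_S) = 0.8785.
C_R = 0.8785·C_{A0}·X = 0.8785×4.09×0.341 = 1.23 kmol/m³.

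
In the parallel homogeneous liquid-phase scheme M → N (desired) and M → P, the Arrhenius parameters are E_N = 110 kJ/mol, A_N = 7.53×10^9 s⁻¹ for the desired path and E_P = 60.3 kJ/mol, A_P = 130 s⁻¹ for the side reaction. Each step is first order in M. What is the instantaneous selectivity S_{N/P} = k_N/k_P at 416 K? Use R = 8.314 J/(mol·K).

With equal orders, S_{N/P} = k_N/k_P = (A_N/A_P)·exp[(E_P−E_N)/(RT)].
(E_P−E_N)/(RT) = (60.3−110)×10³/(8.314×416) = -49700/3459 = -14.37.
k_N/k_P = (7.53×10^9/130)·exp(-14.37) = 5.792×10^7 × 5.744×10^-7 = 33.3.

33.3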